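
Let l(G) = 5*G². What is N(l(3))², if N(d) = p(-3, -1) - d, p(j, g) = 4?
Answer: 1681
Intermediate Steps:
N(d) = 4 - d
N(l(3))² = (4 - 5*3²)² = (4 - 5*9)² = (4 - 1*45)² = (4 - 45)² = (-41)² = 1681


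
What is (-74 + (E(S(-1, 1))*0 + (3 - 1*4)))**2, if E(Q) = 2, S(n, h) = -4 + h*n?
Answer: 5625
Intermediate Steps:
(-74 + (E(S(-1, 1))*0 + (3 - 1*4)))**2 = (-74 + (2*0 + (3 - 1*4)))**2 = (-74 + (0 + (3 - 4)))**2 = (-74 + (0 - 1))**2 = (-74 - 1)**2 = (-75)**2 = 5625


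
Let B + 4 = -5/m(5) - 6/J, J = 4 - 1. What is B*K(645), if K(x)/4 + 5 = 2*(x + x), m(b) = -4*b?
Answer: -59225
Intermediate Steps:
J = 3
K(x) = -20 + 16*x (K(x) = -20 + 4*(2*(x + x)) = -20 + 4*(2*(2*x)) = -20 + 4*(4*x) = -20 + 16*x)
B = -23/4 (B = -4 + (-5/((-4*5)) - 6/3) = -4 + (-5/(-20) - 6*⅓) = -4 + (-5*(-1/20) - 2) = -4 + (¼ - 2) = -4 - 7/4 = -23/4 ≈ -5.7500)
B*K(645) = -23*(-20 + 16*645)/4 = -23*(-20 + 10320)/4 = -23/4*10300 = -59225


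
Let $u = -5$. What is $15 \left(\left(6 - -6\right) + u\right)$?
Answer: $105$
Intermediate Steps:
$15 \left(\left(6 - -6\right) + u\right) = 15 \left(\left(6 - -6\right) - 5\right) = 15 \left(\left(6 + 6\right) - 5\right) = 15 \left(12 - 5\right) = 15 \cdot 7 = 105$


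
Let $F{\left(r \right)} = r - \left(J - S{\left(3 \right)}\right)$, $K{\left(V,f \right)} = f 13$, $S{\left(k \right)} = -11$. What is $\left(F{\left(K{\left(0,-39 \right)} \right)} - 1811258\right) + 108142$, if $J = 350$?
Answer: $-1703984$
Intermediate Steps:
$K{\left(V,f \right)} = 13 f$
$F{\left(r \right)} = -361 + r$ ($F{\left(r \right)} = r - 361 = -361 + r$)
$\left(F{\left(K{\left(0,-39 \right)} \right)} - 1811258\right) + 108142 = \left(\left(-361 + 13 \left(-39\right)\right) - 1811258\right) + 108142 = \left(\left(-361 - 507\right) - 1811258\right) + 108142 = \left(-868 - 1811258\right) + 108142 = -1812126 + 108142 = -1703984$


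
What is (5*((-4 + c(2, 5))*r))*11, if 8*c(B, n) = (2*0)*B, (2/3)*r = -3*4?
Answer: 3960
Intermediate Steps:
r = -18 (r = 3*(-3*4)/2 = (3/2)*(-12) = -18)
c(B, n) = 0 (c(B, n) = ((2*0)*B)/8 = (0*B)/8 = (1/8)*0 = 0)
(5*((-4 + c(2, 5))*r))*11 = (5*((-4 + 0)*(-18)))*11 = (5*(-4*(-18)))*11 = (5*72)*11 = 360*11 = 3960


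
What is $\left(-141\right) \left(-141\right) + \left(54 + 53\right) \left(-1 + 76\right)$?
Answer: $27906$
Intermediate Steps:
$\left(-141\right) \left(-141\right) + \left(54 + 53\right) \left(-1 + 76\right) = 19881 + 107 \cdot 75 = 19881 + 8025 = 27906$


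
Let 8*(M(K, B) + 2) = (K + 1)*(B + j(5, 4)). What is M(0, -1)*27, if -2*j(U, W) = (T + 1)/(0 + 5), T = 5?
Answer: -297/5 ≈ -59.400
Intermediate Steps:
j(U, W) = -⅗ (j(U, W) = -(5 + 1)/(2*(0 + 5)) = -3/5 = -½*6/5 = -⅗)
M(K, B) = -2 + (1 + K)*(-⅗ + B)/8 (M(K, B) = -2 + ((K + 1)*(B - ⅗))/8 = -2 + ((1 + K)*(-⅗ + B))/8 = -2 + (1 + K)*(-⅗ + B)/8)
M(0, -1)*27 = (-83/40 - 3/40*0 + (⅛)*(-1) + (⅛)*(-1)*0)*27 = (-83/40 + 0 - ⅛ + 0)*27 = -11/5*27 = -297/5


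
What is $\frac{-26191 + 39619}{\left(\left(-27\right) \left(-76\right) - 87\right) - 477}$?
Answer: $\frac{1119}{124} \approx 9.0242$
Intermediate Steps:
$\frac{-26191 + 39619}{\left(\left(-27\right) \left(-76\right) - 87\right) - 477} = \frac{13428}{\left(2052 - 87\right) - 477} = \frac{13428}{1965 - 477} = \frac{13428}{1488} = 13428 \cdot \frac{1}{1488} = \frac{1119}{124}$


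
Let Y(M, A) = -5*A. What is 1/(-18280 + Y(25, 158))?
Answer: -1/19070 ≈ -5.2438e-5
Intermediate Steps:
1/(-18280 + Y(25, 158)) = 1/(-18280 - 5*158) = 1/(-18280 - 790) = 1/(-19070) = -1/19070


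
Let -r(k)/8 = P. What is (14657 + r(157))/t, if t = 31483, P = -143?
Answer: 15801/31483 ≈ 0.50189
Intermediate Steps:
r(k) = 1144 (r(k) = -8*(-143) = 1144)
(14657 + r(157))/t = (14657 + 1144)/31483 = 15801*(1/31483) = 15801/31483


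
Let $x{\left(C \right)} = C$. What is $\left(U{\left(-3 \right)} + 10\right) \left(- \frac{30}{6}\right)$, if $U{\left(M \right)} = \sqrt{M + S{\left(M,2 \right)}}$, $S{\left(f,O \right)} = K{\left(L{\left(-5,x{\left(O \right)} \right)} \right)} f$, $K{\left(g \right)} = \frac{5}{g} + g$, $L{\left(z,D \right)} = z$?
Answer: $-50 - 5 \sqrt{15} \approx -69.365$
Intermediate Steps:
$K{\left(g \right)} = g + \frac{5}{g}$
$S{\left(f,O \right)} = - 6 f$ ($S{\left(f,O \right)} = \left(-5 + \frac{5}{-5}\right) f = \left(-5 + 5 \left(- \frac{1}{5}\right)\right) f = \left(-5 - 1\right) f = - 6 f$)
$U{\left(M \right)} = \sqrt{5} \sqrt{- M}$ ($U{\left(M \right)} = \sqrt{M - 6 M} = \sqrt{- 5 M} = \sqrt{5} \sqrt{- M}$)
$\left(U{\left(-3 \right)} + 10\right) \left(- \frac{30}{6}\right) = \left(\sqrt{5} \sqrt{\left(-1\right) \left(-3\right)} + 10\right) \left(- \frac{30}{6}\right) = \left(\sqrt{5} \sqrt{3} + 10\right) \left(\left(-30\right) \frac{1}{6}\right) = \left(\sqrt{15} + 10\right) \left(-5\right) = \left(10 + \sqrt{15}\right) \left(-5\right) = -50 - 5 \sqrt{15}$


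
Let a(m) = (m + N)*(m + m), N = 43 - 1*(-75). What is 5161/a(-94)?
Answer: -5161/4512 ≈ -1.1438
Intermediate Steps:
N = 118 (N = 43 + 75 = 118)
a(m) = 2*m*(118 + m) (a(m) = (m + 118)*(m + m) = (118 + m)*(2*m) = 2*m*(118 + m))
5161/a(-94) = 5161/((2*(-94)*(118 - 94))) = 5161/((2*(-94)*24)) = 5161/(-4512) = 5161*(-1/4512) = -5161/4512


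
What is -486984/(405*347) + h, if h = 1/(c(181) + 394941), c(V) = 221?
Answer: -64145810291/18511363890 ≈ -3.4652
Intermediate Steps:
h = 1/395162 (h = 1/(221 + 394941) = 1/395162 ≈ 2.5306e-6)
-486984/(405*347) + h = -486984/(405*347) + 1/395162 = -486984/140535 + 1/395162 = -486984*1/140535 + 1/395162 = -162328/46845 + 1/395162 = -64145810291/18511363890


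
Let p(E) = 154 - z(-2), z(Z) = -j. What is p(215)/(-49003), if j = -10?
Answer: -144/49003 ≈ -0.0029386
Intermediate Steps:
z(Z) = 10 (z(Z) = -1*(-10) = 10)
p(E) = 144 (p(E) = 154 - 1*10 = 154 - 10 = 144)
p(215)/(-49003) = 144/(-49003) = 144*(-1/49003) = -144/49003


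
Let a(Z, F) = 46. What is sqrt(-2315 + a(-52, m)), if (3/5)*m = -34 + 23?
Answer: I*sqrt(2269) ≈ 47.634*I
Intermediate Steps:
m = -55/3 (m = 5*(-34 + 23)/3 = (5/3)*(-11) = -55/3 ≈ -18.333)
sqrt(-2315 + a(-52, m)) = sqrt(-2315 + 46) = sqrt(-2269) = I*sqrt(2269)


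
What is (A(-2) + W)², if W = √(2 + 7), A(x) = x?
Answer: 1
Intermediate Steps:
W = 3 (W = √9 = 3)
(A(-2) + W)² = (-2 + 3)² = 1² = 1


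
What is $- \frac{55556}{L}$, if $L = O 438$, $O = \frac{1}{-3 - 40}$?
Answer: $\frac{1194454}{219} \approx 5454.1$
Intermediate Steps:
$O = - \frac{1}{43}$ ($O = \frac{1}{-43} = - \frac{1}{43} \approx -0.023256$)
$L = - \frac{438}{43}$ ($L = \left(- \frac{1}{43}\right) 438 = - \frac{438}{43} \approx -10.186$)
$- \frac{55556}{L} = - \frac{55556}{- \frac{438}{43}} = \left(-55556\right) \left(- \frac{43}{438}\right) = \frac{1194454}{219}$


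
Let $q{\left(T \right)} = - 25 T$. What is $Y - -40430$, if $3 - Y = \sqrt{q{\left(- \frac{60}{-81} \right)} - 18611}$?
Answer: $40433 - \frac{11 i \sqrt{12471}}{9} \approx 40433.0 - 136.49 i$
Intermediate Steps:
$Y = 3 - \frac{11 i \sqrt{12471}}{9}$ ($Y = 3 - \sqrt{- 25 \left(- \frac{60}{-81}\right) - 18611} = 3 - \sqrt{- 25 \left(\left(-60\right) \left(- \frac{1}{81}\right)\right) - 18611} = 3 - \sqrt{\left(-25\right) \frac{20}{27} - 18611} = 3 - \sqrt{- \frac{500}{27} - 18611} = 3 - \sqrt{- \frac{502997}{27}} = 3 - \frac{11 i \sqrt{12471}}{9} \approx 3.0 - 136.49 i$)
$Y - -40430 = \left(3 - \frac{11 i \sqrt{12471}}{9}\right) - -40430 = \left(3 - \frac{11 i \sqrt{12471}}{9}\right) + 40430 = 40433 - \frac{11 i \sqrt{12471}}{9}$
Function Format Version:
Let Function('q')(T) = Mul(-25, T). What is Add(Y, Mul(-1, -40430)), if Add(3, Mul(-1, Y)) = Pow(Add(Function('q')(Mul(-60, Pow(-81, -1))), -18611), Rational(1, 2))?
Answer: Add(40433, Mul(Rational(-11, 9), I, Pow(12471, Rational(1, 2)))) ≈ Add(40433., Mul(-136.49, I))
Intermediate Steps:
Y = Add(3, Mul(Rational(-11, 9), I, Pow(12471, Rational(1, 2)))) (Y = Add(3, Mul(-1, Pow(Add(Mul(-25, Mul(-60, Pow(-81, -1))), -18611), Rational(1, 2)))) = Add(3, Mul(-1, Pow(Add(Mul(-25, Mul(-60, Rational(-1, 81))), -18611), Rational(1, 2)))) = Add(3, Mul(-1, Pow(Add(Mul(-25, Rational(20, 27)), -18611), Rational(1, 2)))) = Add(3, Mul(-1, Pow(Add(Rational(-500, 27), -18611), Rational(1, 2)))) = Add(3, Mul(-1, Pow(Rational(-502997, 27), Rational(1, 2)))) = Add(3, Mul(-1, Mul(Rational(11, 9), I, Pow(12471, Rational(1, 2))))) = Add(3, Mul(Rational(-11, 9), I, Pow(12471, Rational(1, 2)))) ≈ Add(3.0000, Mul(-136.49, I)))
Add(Y, Mul(-1, -40430)) = Add(Add(3, Mul(Rational(-11, 9), I, Pow(12471, Rational(1, 2)))), Mul(-1, -40430)) = Add(Add(3, Mul(Rational(-11, 9), I, Pow(12471, Rational(1, 2)))), 40430) = Add(40433, Mul(Rational(-11, 9), I, Pow(12471, Rational(1, 2))))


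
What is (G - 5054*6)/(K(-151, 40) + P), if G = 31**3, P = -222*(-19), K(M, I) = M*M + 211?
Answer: -533/27230 ≈ -0.019574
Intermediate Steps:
K(M, I) = 211 + M**2 (K(M, I) = M**2 + 211 = 211 + M**2)
P = 4218
G = 29791
(G - 5054*6)/(K(-151, 40) + P) = (29791 - 5054*6)/((211 + (-151)**2) + 4218) = (29791 - 30324)/((211 + 22801) + 4218) = -533/(23012 + 4218) = -533/27230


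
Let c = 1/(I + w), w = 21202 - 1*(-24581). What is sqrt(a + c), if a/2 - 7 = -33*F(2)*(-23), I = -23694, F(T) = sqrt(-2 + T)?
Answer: sqrt(6830956983)/22089 ≈ 3.7417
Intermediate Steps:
w = 45783 (w = 21202 + 24581 = 45783)
a = 14 (a = 14 + 2*(-33*sqrt(-2 + 2)*(-23)) = 14 + 2*(-33*sqrt(0)*(-23)) = 14 + 2*(-33*0*(-23)) = 14 + 2*(0*(-23)) = 14 + 2*0 = 14 + 0 = 14)
c = 1/22089 (c = 1/(-23694 + 45783) = 1/22089 ≈ 4.5271e-5)
sqrt(a + c) = sqrt(14 + 1/22089) = sqrt(309247/22089) = sqrt(6830956983)/22089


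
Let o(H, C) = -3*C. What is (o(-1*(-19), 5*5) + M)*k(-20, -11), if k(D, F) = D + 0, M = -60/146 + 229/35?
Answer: 703832/511 ≈ 1377.4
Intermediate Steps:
M = 15667/2555 (M = -60*1/146 + 229*(1/35) = -30/73 + 229/35 = 15667/2555 ≈ 6.1319)
k(D, F) = D
(o(-1*(-19), 5*5) + M)*k(-20, -11) = (-15*5 + 15667/2555)*(-20) = (-3*25 + 15667/2555)*(-20) = (-75 + 15667/2555)*(-20) = -175958/2555*(-20) = 703832/511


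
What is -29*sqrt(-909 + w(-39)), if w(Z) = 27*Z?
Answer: -87*I*sqrt(218) ≈ -1284.5*I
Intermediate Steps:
-29*sqrt(-909 + w(-39)) = -29*sqrt(-909 + 27*(-39)) = -29*sqrt(-909 - 1053) = -87*I*sqrt(218)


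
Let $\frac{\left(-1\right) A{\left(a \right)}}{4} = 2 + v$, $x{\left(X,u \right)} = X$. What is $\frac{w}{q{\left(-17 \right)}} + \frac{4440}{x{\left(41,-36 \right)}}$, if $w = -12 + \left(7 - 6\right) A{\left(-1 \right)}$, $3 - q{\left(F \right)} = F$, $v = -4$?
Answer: $\frac{22159}{205} \approx 108.09$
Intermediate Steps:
$q{\left(F \right)} = 3 - F$
$A{\left(a \right)} = 8$ ($A{\left(a \right)} = - 4 \left(2 - 4\right) = \left(-4\right) \left(-2\right) = 8$)
$w = -4$ ($w = -12 + \left(7 - 6\right) 8 = -12 + 1 \cdot 8 = -12 + 8 = -4$)
$\frac{w}{q{\left(-17 \right)}} + \frac{4440}{x{\left(41,-36 \right)}} = - \frac{4}{3 - -17} + \frac{4440}{41} = - \frac{4}{3 + 17} + 4440 \cdot \frac{1}{41} = - \frac{4}{20} + \frac{4440}{41} = \left(-4\right) \frac{1}{20} + \frac{4440}{41} = - \frac{1}{5} + \frac{4440}{41} = \frac{22159}{205}$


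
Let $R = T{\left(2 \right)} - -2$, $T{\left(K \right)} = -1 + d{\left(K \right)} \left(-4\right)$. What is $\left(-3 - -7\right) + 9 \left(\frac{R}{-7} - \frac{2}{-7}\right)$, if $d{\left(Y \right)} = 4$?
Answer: $\frac{181}{7} \approx 25.857$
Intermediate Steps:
$T{\left(K \right)} = -17$ ($T{\left(K \right)} = -1 + 4 \left(-4\right) = -1 - 16 = -17$)
$R = -15$ ($R = -17 - -2 = -17 + 2 = -15$)
$\left(-3 - -7\right) + 9 \left(\frac{R}{-7} - \frac{2}{-7}\right) = \left(-3 - -7\right) + 9 \left(- \frac{15}{-7} - \frac{2}{-7}\right) = \left(-3 + 7\right) + 9 \left(\left(-15\right) \left(- \frac{1}{7}\right) - - \frac{2}{7}\right) = 4 + 9 \left(\frac{15}{7} + \frac{2}{7}\right) = 4 + 9 \cdot \frac{17}{7} = 4 + \frac{153}{7} = \frac{181}{7}$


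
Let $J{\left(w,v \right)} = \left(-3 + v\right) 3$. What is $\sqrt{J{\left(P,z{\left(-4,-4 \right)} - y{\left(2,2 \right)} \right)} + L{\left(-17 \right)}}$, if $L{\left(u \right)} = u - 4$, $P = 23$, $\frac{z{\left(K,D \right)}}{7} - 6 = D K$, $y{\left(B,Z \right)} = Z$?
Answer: $\sqrt{426} \approx 20.64$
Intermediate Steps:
$z{\left(K,D \right)} = 42 + 7 D K$
$J{\left(w,v \right)} = -9 + 3 v$
$L{\left(u \right)} = -4 + u$ ($L{\left(u \right)} = u - 4 = -4 + u$)
$\sqrt{J{\left(P,z{\left(-4,-4 \right)} - y{\left(2,2 \right)} \right)} + L{\left(-17 \right)}} = \sqrt{\left(-9 + 3 \left(\left(42 + 7 \left(-4\right) \left(-4\right)\right) - 2\right)\right) - 21} = \sqrt{\left(-9 + 3 \left(\left(42 + 112\right) - 2\right)\right) - 21} = \sqrt{\left(-9 + 3 \left(154 - 2\right)\right) - 21} = \sqrt{\left(-9 + 3 \cdot 152\right) - 21} = \sqrt{\left(-9 + 456\right) - 21} = \sqrt{447 - 21} = \sqrt{426}$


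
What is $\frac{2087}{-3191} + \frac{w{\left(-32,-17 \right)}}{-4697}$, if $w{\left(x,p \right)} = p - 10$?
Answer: $- \frac{9716482}{14988127} \approx -0.64828$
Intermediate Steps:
$w{\left(x,p \right)} = -10 + p$
$\frac{2087}{-3191} + \frac{w{\left(-32,-17 \right)}}{-4697} = \frac{2087}{-3191} + \frac{-10 - 17}{-4697} = 2087 \left(- \frac{1}{3191}\right) - - \frac{27}{4697} = - \frac{2087}{3191} + \frac{27}{4697} = - \frac{9716482}{14988127}$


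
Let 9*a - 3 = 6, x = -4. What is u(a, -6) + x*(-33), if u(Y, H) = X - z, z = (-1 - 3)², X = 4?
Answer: 120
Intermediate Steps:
z = 16 (z = (-4)² = 16)
a = 1 (a = ⅓ + (⅑)*6 = ⅓ + ⅔ = 1)
u(Y, H) = -12 (u(Y, H) = 4 - 1*16 = 4 - 16 = -12)
u(a, -6) + x*(-33) = -12 - 4*(-33) = -12 + 132 = 120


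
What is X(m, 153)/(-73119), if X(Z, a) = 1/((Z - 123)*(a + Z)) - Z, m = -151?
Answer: -82747/40069212 ≈ -0.0020651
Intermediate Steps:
X(Z, a) = -Z + 1/((-123 + Z)*(Z + a)) (X(Z, a) = 1/((-123 + Z)*(Z + a)) - Z = -Z + 1/((-123 + Z)*(Z + a)))
X(m, 153)/(-73119) = ((1 - 1*(-151)³ + 123*(-151)² - 1*153*(-151)² + 123*(-151)*153)/((-151)² - 123*(-151) - 123*153 - 151*153))/(-73119) = ((1 - 1*(-3442951) + 123*22801 - 1*153*22801 - 2841669)/(22801 + 18573 - 18819 - 23103))*(-1/73119) = ((1 + 3442951 + 2804523 - 3488553 - 2841669)/(-548))*(-1/73119) = -1/548*(-82747)*(-1/73119) = (82747/548)*(-1/73119) = -82747/40069212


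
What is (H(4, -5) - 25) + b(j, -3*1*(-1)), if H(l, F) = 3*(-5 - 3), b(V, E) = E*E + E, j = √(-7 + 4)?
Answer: -37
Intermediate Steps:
j = I*√3 (j = √(-3) = I*√3 ≈ 1.732*I)
b(V, E) = E + E² (b(V, E) = E² + E = E + E²)
H(l, F) = -24 (H(l, F) = 3*(-8) = -24)
(H(4, -5) - 25) + b(j, -3*1*(-1)) = (-24 - 25) + (-3*1*(-1))*(1 - 3*1*(-1)) = -49 + (-3*(-1))*(1 - 3*(-1)) = -49 + 3*(1 + 3) = -49 + 3*4 = -49 + 12 = -37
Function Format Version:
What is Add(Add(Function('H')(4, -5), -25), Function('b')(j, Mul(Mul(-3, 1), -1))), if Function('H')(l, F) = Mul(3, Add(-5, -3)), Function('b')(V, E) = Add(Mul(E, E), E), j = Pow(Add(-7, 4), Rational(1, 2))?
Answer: -37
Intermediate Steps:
j = Mul(I, Pow(3, Rational(1, 2))) (j = Pow(-3, Rational(1, 2)) = Mul(I, Pow(3, Rational(1, 2))) ≈ Mul(1.7320, I))
Function('b')(V, E) = Add(E, Pow(E, 2)) (Function('b')(V, E) = Add(Pow(E, 2), E) = Add(E, Pow(E, 2)))
Function('H')(l, F) = -24 (Function('H')(l, F) = Mul(3, -8) = -24)
Add(Add(Function('H')(4, -5), -25), Function('b')(j, Mul(Mul(-3, 1), -1))) = Add(Add(-24, -25), Mul(Mul(Mul(-3, 1), -1), Add(1, Mul(Mul(-3, 1), -1)))) = Add(-49, Mul(Mul(-3, -1), Add(1, Mul(-3, -1)))) = Add(-49, Mul(3, Add(1, 3))) = Add(-49, Mul(3, 4)) = Add(-49, 12) = -37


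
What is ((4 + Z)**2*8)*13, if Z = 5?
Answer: 8424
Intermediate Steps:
((4 + Z)**2*8)*13 = ((4 + 5)**2*8)*13 = (9**2*8)*13 = (81*8)*13 = 648*13 = 8424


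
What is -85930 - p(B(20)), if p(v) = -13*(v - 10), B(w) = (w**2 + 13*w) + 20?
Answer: -77220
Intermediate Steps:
B(w) = 20 + w**2 + 13*w
p(v) = 130 - 13*v (p(v) = -13*(-10 + v) = 130 - 13*v)
-85930 - p(B(20)) = -85930 - (130 - 13*(20 + 20**2 + 13*20)) = -85930 - (130 - 13*(20 + 400 + 260)) = -85930 - (130 - 13*680) = -85930 - (130 - 8840) = -85930 - 1*(-8710) = -85930 + 8710 = -77220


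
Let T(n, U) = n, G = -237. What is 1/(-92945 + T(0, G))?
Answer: -1/92945 ≈ -1.0759e-5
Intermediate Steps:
1/(-92945 + T(0, G)) = 1/(-92945 + 0) = 1/(-92945) = -1/92945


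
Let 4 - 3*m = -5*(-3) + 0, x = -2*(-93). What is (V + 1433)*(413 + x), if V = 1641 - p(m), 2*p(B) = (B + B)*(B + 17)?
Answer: 16835494/9 ≈ 1.8706e+6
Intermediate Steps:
x = 186
m = -11/3 (m = 4/3 - (-5*(-3) + 0)/3 = 4/3 - (15 + 0)/3 = 4/3 - ⅓*15 = 4/3 - 5 = -11/3 ≈ -3.6667)
p(B) = B*(17 + B) (p(B) = ((B + B)*(B + 17))/2 = ((2*B)*(17 + B))/2 = (2*B*(17 + B))/2 = B*(17 + B))
V = 15209/9 (V = 1641 - (-11)*(17 - 11/3)/3 = 1641 - (-11)*40/(3*3) = 1641 - 1*(-440/9) = 1641 + 440/9 = 15209/9 ≈ 1689.9)
(V + 1433)*(413 + x) = (15209/9 + 1433)*(413 + 186) = (28106/9)*599 = 16835494/9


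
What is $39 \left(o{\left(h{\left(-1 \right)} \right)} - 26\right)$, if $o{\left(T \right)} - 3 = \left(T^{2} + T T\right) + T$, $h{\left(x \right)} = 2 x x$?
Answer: $-507$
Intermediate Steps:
$h{\left(x \right)} = 2 x^{2}$
$o{\left(T \right)} = 3 + T + 2 T^{2}$ ($o{\left(T \right)} = 3 + \left(\left(T^{2} + T T\right) + T\right) = 3 + \left(\left(T^{2} + T^{2}\right) + T\right) = 3 + \left(2 T^{2} + T\right) = 3 + \left(T + 2 T^{2}\right) = 3 + T + 2 T^{2}$)
$39 \left(o{\left(h{\left(-1 \right)} \right)} - 26\right) = 39 \left(\left(3 + 2 \left(-1\right)^{2} + 2 \left(2 \left(-1\right)^{2}\right)^{2}\right) - 26\right) = 39 \left(\left(3 + 2 \cdot 1 + 2 \left(2 \cdot 1\right)^{2}\right) - 26\right) = 39 \left(\left(3 + 2 + 2 \cdot 2^{2}\right) - 26\right) = 39 \left(\left(3 + 2 + 2 \cdot 4\right) - 26\right) = 39 \left(\left(3 + 2 + 8\right) - 26\right) = 39 \left(13 - 26\right) = 39 \left(-13\right) = -507$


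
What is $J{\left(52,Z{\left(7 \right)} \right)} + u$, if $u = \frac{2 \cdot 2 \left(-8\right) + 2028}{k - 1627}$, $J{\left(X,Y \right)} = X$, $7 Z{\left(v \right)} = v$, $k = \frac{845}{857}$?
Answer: $\frac{35375558}{696747} \approx 50.772$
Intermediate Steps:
$k = \frac{845}{857}$ ($k = 845 \cdot \frac{1}{857} = \frac{845}{857} \approx 0.986$)
$Z{\left(v \right)} = \frac{v}{7}$
$u = - \frac{855286}{696747}$ ($u = \frac{2 \cdot 2 \left(-8\right) + 2028}{\frac{845}{857} - 1627} = \frac{4 \left(-8\right) + 2028}{- \frac{1393494}{857}} = \left(-32 + 2028\right) \left(- \frac{857}{1393494}\right) = 1996 \left(- \frac{857}{1393494}\right) = - \frac{855286}{696747} \approx -1.2275$)
$J{\left(52,Z{\left(7 \right)} \right)} + u = 52 - \frac{855286}{696747} = \frac{35375558}{696747}$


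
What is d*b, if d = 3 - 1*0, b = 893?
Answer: 2679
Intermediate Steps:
d = 3 (d = 3 + 0 = 3)
d*b = 3*893 = 2679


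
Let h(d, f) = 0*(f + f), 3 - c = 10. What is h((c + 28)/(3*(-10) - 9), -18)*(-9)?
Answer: 0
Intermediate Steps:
c = -7 (c = 3 - 1*10 = 3 - 10 = -7)
h(d, f) = 0 (h(d, f) = 0*(2*f) = 0)
h((c + 28)/(3*(-10) - 9), -18)*(-9) = 0*(-9) = 0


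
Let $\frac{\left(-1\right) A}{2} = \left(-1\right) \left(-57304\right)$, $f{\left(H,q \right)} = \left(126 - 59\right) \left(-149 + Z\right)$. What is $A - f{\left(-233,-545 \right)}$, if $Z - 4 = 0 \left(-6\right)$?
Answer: $-104893$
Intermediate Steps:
$Z = 4$ ($Z = 4 + 0 \left(-6\right) = 4 + 0 = 4$)
$f{\left(H,q \right)} = -9715$ ($f{\left(H,q \right)} = \left(126 - 59\right) \left(-149 + 4\right) = 67 \left(-145\right) = -9715$)
$A = -114608$ ($A = - 2 \left(\left(-1\right) \left(-57304\right)\right) = \left(-2\right) 57304 = -114608$)
$A - f{\left(-233,-545 \right)} = -114608 - -9715 = -114608 + 9715 = -104893$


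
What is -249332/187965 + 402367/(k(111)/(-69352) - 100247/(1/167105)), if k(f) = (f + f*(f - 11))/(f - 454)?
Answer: -99357309827302353103148/74901571302825976903785 ≈ -1.3265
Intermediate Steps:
k(f) = (f + f*(-11 + f))/(-454 + f)
-249332/187965 + 402367/(k(111)/(-69352) - 100247/(1/167105)) = -249332/187965 + 402367/((111*(-10 + 111)/(-454 + 111))/(-69352) - 100247/(1/167105)) = -249332*1/187965 + 402367/((111*101/(-343))*(-1/69352) - 100247/1/167105) = -249332/187965 + 402367/((111*(-1/343)*101)*(-1/69352) - 100247*167105) = -249332/187965 + 402367/(-11211/343*(-1/69352) - 16751774935) = -249332/187965 + 402367/(11211/23787736 - 16751774935) = -249332/187965 + 402367/(-398486799685185949/23787736) = -249332/187965 + 402367*(-23787736/398486799685185949) = -249332/187965 - 9571399971112/398486799685185949 = -99357309827302353103148/74901571302825976903785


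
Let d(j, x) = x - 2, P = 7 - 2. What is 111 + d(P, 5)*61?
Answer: 294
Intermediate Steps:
P = 5
d(j, x) = -2 + x
111 + d(P, 5)*61 = 111 + (-2 + 5)*61 = 111 + 3*61 = 111 + 183 = 294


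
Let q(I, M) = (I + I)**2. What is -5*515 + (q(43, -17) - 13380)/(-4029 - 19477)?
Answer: -30260983/11753 ≈ -2574.7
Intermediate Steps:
q(I, M) = 4*I**2 (q(I, M) = (2*I)**2 = 4*I**2)
-5*515 + (q(43, -17) - 13380)/(-4029 - 19477) = -5*515 + (4*43**2 - 13380)/(-4029 - 19477) = -2575 + (4*1849 - 13380)/(-23506) = -2575 + (7396 - 13380)*(-1/23506) = -2575 - 5984*(-1/23506) = -2575 + 2992/11753 = -30260983/11753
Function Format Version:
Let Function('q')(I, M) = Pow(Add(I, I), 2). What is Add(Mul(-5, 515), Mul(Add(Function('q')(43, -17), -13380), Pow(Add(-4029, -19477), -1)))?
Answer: Rational(-30260983, 11753) ≈ -2574.7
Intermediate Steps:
Function('q')(I, M) = Mul(4, Pow(I, 2)) (Function('q')(I, M) = Pow(Mul(2, I), 2) = Mul(4, Pow(I, 2)))
Add(Mul(-5, 515), Mul(Add(Function('q')(43, -17), -13380), Pow(Add(-4029, -19477), -1))) = Add(Mul(-5, 515), Mul(Add(Mul(4, Pow(43, 2)), -13380), Pow(Add(-4029, -19477), -1))) = Add(-2575, Mul(Add(Mul(4, 1849), -13380), Pow(-23506, -1))) = Add(-2575, Mul(Add(7396, -13380), Rational(-1, 23506))) = Add(-2575, Mul(-5984, Rational(-1, 23506))) = Add(-2575, Rational(2992, 11753)) = Rational(-30260983, 11753)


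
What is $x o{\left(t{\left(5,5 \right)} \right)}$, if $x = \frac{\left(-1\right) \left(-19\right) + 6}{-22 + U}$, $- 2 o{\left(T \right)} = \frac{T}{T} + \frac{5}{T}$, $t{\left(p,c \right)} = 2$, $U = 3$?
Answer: $\frac{175}{76} \approx 2.3026$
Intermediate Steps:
$o{\left(T \right)} = - \frac{1}{2} - \frac{5}{2 T}$ ($o{\left(T \right)} = - \frac{\frac{T}{T} + \frac{5}{T}}{2} = - \frac{1 + \frac{5}{T}}{2} = - \frac{1}{2} - \frac{5}{2 T}$)
$x = - \frac{25}{19}$ ($x = \frac{\left(-1\right) \left(-19\right) + 6}{-22 + 3} = \frac{19 + 6}{-19} = 25 \left(- \frac{1}{19}\right) = - \frac{25}{19} \approx -1.3158$)
$x o{\left(t{\left(5,5 \right)} \right)} = - \frac{25 \frac{-5 - 2}{2 \cdot 2}}{19} = - \frac{25 \cdot \frac{1}{2} \cdot \frac{1}{2} \left(-5 - 2\right)}{19} = - \frac{25 \cdot \frac{1}{2} \cdot \frac{1}{2} \left(-7\right)}{19} = \left(- \frac{25}{19}\right) \left(- \frac{7}{4}\right) = \frac{175}{76}$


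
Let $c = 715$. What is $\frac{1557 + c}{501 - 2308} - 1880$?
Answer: $- \frac{3399432}{1807} \approx -1881.3$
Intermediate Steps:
$\frac{1557 + c}{501 - 2308} - 1880 = \frac{1557 + 715}{501 - 2308} - 1880 = \frac{2272}{-1807} - 1880 = 2272 \left(- \frac{1}{1807}\right) - 1880 = - \frac{2272}{1807} - 1880 = - \frac{3399432}{1807}$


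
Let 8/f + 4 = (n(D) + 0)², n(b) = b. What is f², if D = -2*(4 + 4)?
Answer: 4/3969 ≈ 0.0010078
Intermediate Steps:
D = -16 (D = -2*8 = -16)
f = 2/63 (f = 8/(-4 + (-16 + 0)²) = 8/(-4 + (-16)²) = 8/(-4 + 256) = 8/252 = 8*(1/252) = 2/63 ≈ 0.031746)
f² = (2/63)² = 4/3969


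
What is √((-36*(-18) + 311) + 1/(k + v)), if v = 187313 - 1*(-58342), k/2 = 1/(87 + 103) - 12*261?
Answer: √495999793453721914/22742146 ≈ 30.968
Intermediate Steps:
k = -595079/95 (k = 2*(1/(87 + 103) - 12*261) = 2*(1/190 - 3132) = 2*(-595079/190) = -595079/95 ≈ -6264.0)
v = 245655 (v = 187313 + 58342 = 245655)
√((-36*(-18) + 311) + 1/(k + v)) = √((-36*(-18) + 311) + 1/(-595079/95 + 245655)) = √((648 + 311) + 1/(22742146/95)) = √(959 + 95/22742146) = √(21809718109/22742146) = √495999793453721914/22742146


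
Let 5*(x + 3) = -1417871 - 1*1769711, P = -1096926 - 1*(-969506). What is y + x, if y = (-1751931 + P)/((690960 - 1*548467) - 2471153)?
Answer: -1484564046653/2328660 ≈ -6.3752e+5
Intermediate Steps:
P = -127420 (P = -1096926 + 969506 = -127420)
x = -3187597/5 (x = -3 + (-1417871 - 1*1769711)/5 = -3 + (-1417871 - 1769711)/5 = -3 + (⅕)*(-3187582) = -3 - 3187582/5 = -3187597/5 ≈ -6.3752e+5)
y = 1879351/2328660 (y = (-1751931 - 127420)/((690960 - 1*548467) - 2471153) = -1879351/((690960 - 548467) - 2471153) = -1879351/(142493 - 2471153) = -1879351/(-2328660) = -1879351*(-1/2328660) = 1879351/2328660 ≈ 0.80705)
y + x = 1879351/2328660 - 3187597/5 = -1484564046653/2328660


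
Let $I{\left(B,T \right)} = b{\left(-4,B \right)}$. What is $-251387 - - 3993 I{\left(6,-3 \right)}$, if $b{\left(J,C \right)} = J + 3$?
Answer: $-255380$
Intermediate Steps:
$b{\left(J,C \right)} = 3 + J$
$I{\left(B,T \right)} = -1$ ($I{\left(B,T \right)} = 3 - 4 = -1$)
$-251387 - - 3993 I{\left(6,-3 \right)} = -251387 - \left(-3993\right) \left(-1\right) = -251387 - 3993 = -255380$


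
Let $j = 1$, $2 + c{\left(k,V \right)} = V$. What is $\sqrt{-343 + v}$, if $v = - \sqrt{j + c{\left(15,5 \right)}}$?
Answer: $i \sqrt{345} \approx 18.574 i$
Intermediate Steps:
$c{\left(k,V \right)} = -2 + V$
$v = -2$ ($v = - \sqrt{1 + \left(-2 + 5\right)} = - \sqrt{1 + 3} = - \sqrt{4} = \left(-1\right) 2 = -2$)
$\sqrt{-343 + v} = \sqrt{-343 - 2} = \sqrt{-345} = i \sqrt{345}$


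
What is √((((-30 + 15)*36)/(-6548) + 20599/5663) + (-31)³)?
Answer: I*√2559890158790354243/9270331 ≈ 172.59*I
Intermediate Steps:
√((((-30 + 15)*36)/(-6548) + 20599/5663) + (-31)³) = √((-15*36*(-1/6548) + 20599*(1/5663)) - 29791) = √((-540*(-1/6548) + 20599/5663) - 29791) = √((135/1637 + 20599/5663) - 29791) = √(34485068/9270331 - 29791) = √(-276137945753/9270331) = I*√2559890158790354243/9270331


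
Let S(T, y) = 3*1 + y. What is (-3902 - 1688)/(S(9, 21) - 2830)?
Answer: 2795/1403 ≈ 1.9922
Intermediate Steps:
S(T, y) = 3 + y
(-3902 - 1688)/(S(9, 21) - 2830) = (-3902 - 1688)/((3 + 21) - 2830) = -5590/(24 - 2830) = -5590/(-2806) = -5590*(-1/2806) = 2795/1403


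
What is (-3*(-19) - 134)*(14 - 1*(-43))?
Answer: -4389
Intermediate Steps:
(-3*(-19) - 134)*(14 - 1*(-43)) = (57 - 134)*(14 + 43) = -77*57 = -4389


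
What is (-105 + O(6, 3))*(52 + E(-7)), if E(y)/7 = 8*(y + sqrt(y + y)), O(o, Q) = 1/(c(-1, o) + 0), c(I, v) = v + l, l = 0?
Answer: 106930/3 - 17612*I*sqrt(14)/3 ≈ 35643.0 - 21966.0*I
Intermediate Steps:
c(I, v) = v (c(I, v) = v + 0 = v)
O(o, Q) = 1/o (O(o, Q) = 1/(o + 0) = 1/o)
E(y) = 56*y + 56*sqrt(2)*sqrt(y) (E(y) = 7*(8*(y + sqrt(y + y))) = 7*(8*(y + sqrt(2*y))) = 7*(8*(y + sqrt(2)*sqrt(y))) = 7*(8*y + 8*sqrt(2)*sqrt(y)) = 56*y + 56*sqrt(2)*sqrt(y))
(-105 + O(6, 3))*(52 + E(-7)) = (-105 + 1/6)*(52 + (56*(-7) + 56*sqrt(2)*sqrt(-7))) = (-105 + 1/6)*(52 + (-392 + 56*sqrt(2)*(I*sqrt(7)))) = -629*(52 + (-392 + 56*I*sqrt(14)))/6 = -629*(-340 + 56*I*sqrt(14))/6 = 106930/3 - 17612*I*sqrt(14)/3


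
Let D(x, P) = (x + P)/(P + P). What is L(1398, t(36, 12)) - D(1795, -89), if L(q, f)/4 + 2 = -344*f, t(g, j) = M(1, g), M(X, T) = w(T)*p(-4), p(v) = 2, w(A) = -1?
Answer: 245069/89 ≈ 2753.6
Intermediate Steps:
M(X, T) = -2 (M(X, T) = -1*2 = -2)
D(x, P) = (P + x)/(2*P) (D(x, P) = (P + x)/((2*P)) = (P + x)*(1/(2*P)) = (P + x)/(2*P))
t(g, j) = -2
L(q, f) = -8 - 1376*f (L(q, f) = -8 + 4*(-344*f) = -8 - 1376*f)
L(1398, t(36, 12)) - D(1795, -89) = (-8 - 1376*(-2)) - (-89 + 1795)/(2*(-89)) = (-8 + 2752) - (-1)*1706/(2*89) = 2744 - 1*(-853/89) = 2744 + 853/89 = 245069/89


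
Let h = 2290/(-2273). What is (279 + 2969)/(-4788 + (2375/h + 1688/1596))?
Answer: -593546016/1305565745 ≈ -0.45463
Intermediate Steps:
h = -2290/2273 (h = 2290*(-1/2273) = -2290/2273 ≈ -1.0075)
(279 + 2969)/(-4788 + (2375/h + 1688/1596)) = (279 + 2969)/(-4788 + (2375/(-2290/2273) + 1688/1596)) = 3248/(-4788 + (2375*(-2273/2290) + 1688*(1/1596))) = 3248/(-4788 + (-1079675/458 + 422/399)) = 3248/(-4788 - 430597049/182742) = 3248/(-1305565745/182742) = 3248*(-182742/1305565745) = -593546016/1305565745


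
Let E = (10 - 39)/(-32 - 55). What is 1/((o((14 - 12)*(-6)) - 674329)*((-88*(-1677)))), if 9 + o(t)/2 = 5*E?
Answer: -1/99516940952 ≈ -1.0049e-11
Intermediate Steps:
E = ⅓ (E = -29/(-87) = -29*(-1/87) = ⅓ ≈ 0.33333)
o(t) = -44/3 (o(t) = -18 + 2*(5*(⅓)) = -18 + 2*(5/3) = -18 + 10/3 = -44/3)
1/((o((14 - 12)*(-6)) - 674329)*((-88*(-1677)))) = 1/((-44/3 - 674329)*((-88*(-1677)))) = 1/(-2023031/3*147576) = -3/2023031*1/147576 = -1/99516940952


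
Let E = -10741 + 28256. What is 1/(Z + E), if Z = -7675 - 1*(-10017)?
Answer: 1/19857 ≈ 5.0360e-5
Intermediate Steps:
Z = 2342 (Z = -7675 + 10017 = 2342)
E = 17515
1/(Z + E) = 1/(2342 + 17515) = 1/19857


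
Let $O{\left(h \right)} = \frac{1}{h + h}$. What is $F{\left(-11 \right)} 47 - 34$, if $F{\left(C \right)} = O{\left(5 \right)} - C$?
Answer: $\frac{4877}{10} \approx 487.7$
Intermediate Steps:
$O{\left(h \right)} = \frac{1}{2 h}$
$F{\left(C \right)} = \frac{1}{10} - C$ ($F{\left(C \right)} = \frac{1}{2 \cdot 5} - C = \frac{1}{2} \cdot \frac{1}{5} - C = \frac{1}{10} - C$)
$F{\left(-11 \right)} 47 - 34 = \left(\frac{1}{10} - -11\right) 47 - 34 = \left(\frac{1}{10} + 11\right) 47 - 34 = \frac{111}{10} \cdot 47 - 34 = \frac{5217}{10} - 34 = \frac{4877}{10}$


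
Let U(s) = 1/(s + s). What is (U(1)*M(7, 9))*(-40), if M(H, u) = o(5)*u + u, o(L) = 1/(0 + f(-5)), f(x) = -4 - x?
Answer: -360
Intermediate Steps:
U(s) = 1/(2*s)
o(L) = 1 (o(L) = 1/(0 + (-4 - 1*(-5))) = 1/(0 + (-4 + 5)) = 1/(0 + 1) = 1/1 = 1)
M(H, u) = 2*u (M(H, u) = 1*u + u = u + u = 2*u)
(U(1)*M(7, 9))*(-40) = (((1/2)/1)*(2*9))*(-40) = (((1/2)*1)*18)*(-40) = ((1/2)*18)*(-40) = 9*(-40) = -360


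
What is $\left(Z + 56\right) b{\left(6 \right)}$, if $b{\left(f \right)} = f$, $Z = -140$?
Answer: $-504$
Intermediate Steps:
$\left(Z + 56\right) b{\left(6 \right)} = \left(-140 + 56\right) 6 = \left(-84\right) 6 = -504$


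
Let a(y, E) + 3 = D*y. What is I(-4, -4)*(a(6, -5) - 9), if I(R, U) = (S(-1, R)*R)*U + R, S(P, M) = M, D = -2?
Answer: 1632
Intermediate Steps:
a(y, E) = -3 - 2*y
I(R, U) = R + U*R**2 (I(R, U) = (R*R)*U + R = R**2*U + R = U*R**2 + R = R + U*R**2)
I(-4, -4)*(a(6, -5) - 9) = (-4*(1 - 4*(-4)))*((-3 - 2*6) - 9) = (-4*(1 + 16))*((-3 - 12) - 9) = (-4*17)*(-15 - 9) = -68*(-24) = 1632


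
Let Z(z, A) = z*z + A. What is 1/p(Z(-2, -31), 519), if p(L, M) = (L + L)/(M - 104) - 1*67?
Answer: -415/27859 ≈ -0.014896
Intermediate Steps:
Z(z, A) = A + z² (Z(z, A) = z² + A = A + z²)
p(L, M) = -67 + 2*L/(-104 + M) (p(L, M) = (2*L)/(-104 + M) - 67 = 2*L/(-104 + M) - 67 = -67 + 2*L/(-104 + M))
1/p(Z(-2, -31), 519) = 1/((6968 - 67*519 + 2*(-31 + (-2)²))/(-104 + 519)) = 1/((6968 - 34773 + 2*(-31 + 4))/415) = 1/((6968 - 34773 + 2*(-27))/415) = 1/((6968 - 34773 - 54)/415) = 1/((1/415)*(-27859)) = 1/(-27859/415) = -415/27859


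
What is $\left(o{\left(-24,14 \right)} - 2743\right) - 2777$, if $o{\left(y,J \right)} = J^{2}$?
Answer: $-5324$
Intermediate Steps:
$\left(o{\left(-24,14 \right)} - 2743\right) - 2777 = \left(14^{2} - 2743\right) - 2777 = \left(196 - 2743\right) - 2777 = -2547 - 2777 = -5324$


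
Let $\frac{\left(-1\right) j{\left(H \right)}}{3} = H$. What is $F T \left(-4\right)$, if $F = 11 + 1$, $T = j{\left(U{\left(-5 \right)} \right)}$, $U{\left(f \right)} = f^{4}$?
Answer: $90000$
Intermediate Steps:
$j{\left(H \right)} = - 3 H$
$T = -1875$ ($T = - 3 \left(-5\right)^{4} = \left(-3\right) 625 = -1875$)
$F = 12$
$F T \left(-4\right) = 12 \left(-1875\right) \left(-4\right) = \left(-22500\right) \left(-4\right) = 90000$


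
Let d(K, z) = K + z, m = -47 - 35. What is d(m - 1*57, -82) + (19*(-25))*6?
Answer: -3071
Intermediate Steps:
m = -82
d(m - 1*57, -82) + (19*(-25))*6 = ((-82 - 1*57) - 82) + (19*(-25))*6 = ((-82 - 57) - 82) - 475*6 = (-139 - 82) - 2850 = -221 - 2850 = -3071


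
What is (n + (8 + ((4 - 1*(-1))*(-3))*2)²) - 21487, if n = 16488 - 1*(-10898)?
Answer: 6383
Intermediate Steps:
n = 27386 (n = 16488 + 10898 = 27386)
(n + (8 + ((4 - 1*(-1))*(-3))*2)²) - 21487 = (27386 + (8 + ((4 - 1*(-1))*(-3))*2)²) - 21487 = (27386 + (8 + ((4 + 1)*(-3))*2)²) - 21487 = (27386 + (8 + (5*(-3))*2)²) - 21487 = (27386 + (8 - 15*2)²) - 21487 = (27386 + (8 - 30)²) - 21487 = (27386 + (-22)²) - 21487 = (27386 + 484) - 21487 = 27870 - 21487 = 6383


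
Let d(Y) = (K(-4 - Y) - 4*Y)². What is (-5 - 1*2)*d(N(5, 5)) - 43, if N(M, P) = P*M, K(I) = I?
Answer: -116530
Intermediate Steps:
N(M, P) = M*P
d(Y) = (-4 - 5*Y)² (d(Y) = ((-4 - Y) - 4*Y)² = (-4 - 5*Y)²)
(-5 - 1*2)*d(N(5, 5)) - 43 = (-5 - 1*2)*(4 + 5*(5*5))² - 43 = (-5 - 2)*(4 + 5*25)² - 43 = -7*(4 + 125)² - 43 = -7*129² - 43 = -7*16641 - 43 = -116487 - 43 = -116530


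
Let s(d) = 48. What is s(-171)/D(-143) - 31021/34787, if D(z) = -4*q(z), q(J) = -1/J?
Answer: -59725513/34787 ≈ -1716.9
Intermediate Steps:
D(z) = 4/z (D(z) = -(-4)/z = 4/z)
s(-171)/D(-143) - 31021/34787 = 48/((4/(-143))) - 31021/34787 = 48/((4*(-1/143))) - 31021*1/34787 = 48/(-4/143) - 31021/34787 = 48*(-143/4) - 31021/34787 = -1716 - 31021/34787 = -59725513/34787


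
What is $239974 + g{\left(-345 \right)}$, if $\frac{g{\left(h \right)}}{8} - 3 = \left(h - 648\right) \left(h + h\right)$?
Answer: $5721358$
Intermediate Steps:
$g{\left(h \right)} = 24 + 16 h \left(-648 + h\right)$ ($g{\left(h \right)} = 24 + 8 \left(h - 648\right) \left(h + h\right) = 24 + 8 \left(-648 + h\right) 2 h = 24 + 8 \cdot 2 h \left(-648 + h\right) = 24 + 16 h \left(-648 + h\right)$)
$239974 + g{\left(-345 \right)} = 239974 + \left(24 - -3576960 + 16 \left(-345\right)^{2}\right) = 239974 + \left(24 + 3576960 + 16 \cdot 119025\right) = 239974 + \left(24 + 3576960 + 1904400\right) = 239974 + 5481384 = 5721358$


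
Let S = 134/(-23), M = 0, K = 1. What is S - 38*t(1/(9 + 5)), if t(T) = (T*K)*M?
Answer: -134/23 ≈ -5.8261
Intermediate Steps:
S = -134/23 (S = 134*(-1/23) = -134/23 ≈ -5.8261)
t(T) = 0 (t(T) = (T*1)*0 = T*0 = 0)
S - 38*t(1/(9 + 5)) = -134/23 - 38*0 = -134/23 + 0 = -134/23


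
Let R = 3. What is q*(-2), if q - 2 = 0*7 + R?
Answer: -10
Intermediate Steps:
q = 5 (q = 2 + (0*7 + 3) = 2 + (0 + 3) = 2 + 3 = 5)
q*(-2) = 5*(-2) = -10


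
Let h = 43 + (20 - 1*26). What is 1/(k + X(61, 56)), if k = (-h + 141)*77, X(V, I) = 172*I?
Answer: 1/17640 ≈ 5.6689e-5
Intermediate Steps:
h = 37 (h = 43 + (20 - 26) = 43 - 6 = 37)
k = 8008 (k = (-1*37 + 141)*77 = (-37 + 141)*77 = 104*77 = 8008)
1/(k + X(61, 56)) = 1/(8008 + 172*56) = 1/(8008 + 9632) = 1/17640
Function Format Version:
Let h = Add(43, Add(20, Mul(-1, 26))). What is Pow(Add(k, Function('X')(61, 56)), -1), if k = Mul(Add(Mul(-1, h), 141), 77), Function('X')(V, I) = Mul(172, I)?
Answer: Rational(1, 17640) ≈ 5.6689e-5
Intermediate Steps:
h = 37 (h = Add(43, Add(20, -26)) = Add(43, -6) = 37)
k = 8008 (k = Mul(Add(Mul(-1, 37), 141), 77) = Mul(Add(-37, 141), 77) = Mul(104, 77) = 8008)
Pow(Add(k, Function('X')(61, 56)), -1) = Pow(Add(8008, Mul(172, 56)), -1) = Pow(Add(8008, 9632), -1) = Pow(17640, -1) = Rational(1, 17640)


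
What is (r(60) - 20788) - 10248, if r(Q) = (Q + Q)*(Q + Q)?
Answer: -16636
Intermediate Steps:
r(Q) = 4*Q**2 (r(Q) = (2*Q)*(2*Q) = 4*Q**2)
(r(60) - 20788) - 10248 = (4*60**2 - 20788) - 10248 = (4*3600 - 20788) - 10248 = (14400 - 20788) - 10248 = -6388 - 10248 = -16636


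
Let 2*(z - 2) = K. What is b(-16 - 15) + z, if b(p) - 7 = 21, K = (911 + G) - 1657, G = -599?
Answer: -1285/2 ≈ -642.50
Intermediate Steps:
K = -1345 (K = (911 - 599) - 1657 = 312 - 1657 = -1345)
z = -1341/2 (z = 2 + (½)*(-1345) = 2 - 1345/2 = -1341/2 ≈ -670.50)
b(p) = 28 (b(p) = 7 + 21 = 28)
b(-16 - 15) + z = 28 - 1341/2 = -1285/2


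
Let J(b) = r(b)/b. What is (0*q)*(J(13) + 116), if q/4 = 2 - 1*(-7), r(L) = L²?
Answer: 0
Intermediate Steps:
q = 36 (q = 4*(2 - 1*(-7)) = 4*(2 + 7) = 4*9 = 36)
J(b) = b (J(b) = b²/b = b)
(0*q)*(J(13) + 116) = (0*36)*(13 + 116) = 0*129 = 0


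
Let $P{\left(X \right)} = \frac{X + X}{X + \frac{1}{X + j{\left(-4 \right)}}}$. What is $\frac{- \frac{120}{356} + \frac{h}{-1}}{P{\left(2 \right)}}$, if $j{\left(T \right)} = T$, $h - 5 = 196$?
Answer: $- \frac{53757}{712} \approx -75.501$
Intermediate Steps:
$h = 201$ ($h = 5 + 196 = 201$)
$P{\left(X \right)} = \frac{2 X}{X + \frac{1}{-4 + X}}$ ($P{\left(X \right)} = \frac{X + X}{X + \frac{1}{X - 4}} = \frac{2 X}{X + \frac{1}{-4 + X}}$)
$\frac{- \frac{120}{356} + \frac{h}{-1}}{P{\left(2 \right)}} = \frac{- \frac{120}{356} + \frac{201}{-1}}{2 \cdot 2 \frac{1}{1 + 2^{2} - 8} \left(-4 + 2\right)} = \frac{\left(-120\right) \frac{1}{356} + 201 \left(-1\right)}{2 \cdot 2 \frac{1}{1 + 4 - 8} \left(-2\right)} = \frac{- \frac{30}{89} - 201}{2 \cdot 2 \frac{1}{-3} \left(-2\right)} = - \frac{17919}{89 \cdot 2 \cdot 2 \left(- \frac{1}{3}\right) \left(-2\right)} = - \frac{17919}{89 \cdot \frac{8}{3}} = \left(- \frac{17919}{89}\right) \frac{3}{8} = - \frac{53757}{712}$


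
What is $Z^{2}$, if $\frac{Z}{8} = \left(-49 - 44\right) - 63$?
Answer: $1557504$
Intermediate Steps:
$Z = -1248$ ($Z = 8 \left(\left(-49 - 44\right) - 63\right) = 8 \left(-93 - 63\right) = 8 \left(-156\right) = -1248$)
$Z^{2} = \left(-1248\right)^{2} = 1557504$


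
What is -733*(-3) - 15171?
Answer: -12972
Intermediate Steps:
-733*(-3) - 15171 = 2199 - 15171 = -12972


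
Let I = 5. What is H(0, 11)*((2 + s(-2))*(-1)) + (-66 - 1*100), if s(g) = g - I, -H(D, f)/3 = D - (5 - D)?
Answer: -91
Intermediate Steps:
H(D, f) = 15 - 6*D (H(D, f) = -3*(D - (5 - D)) = -3*(D + (-5 + D)) = -3*(-5 + 2*D) = 15 - 6*D)
s(g) = -5 + g (s(g) = g - 1*5 = g - 5 = -5 + g)
H(0, 11)*((2 + s(-2))*(-1)) + (-66 - 1*100) = (15 - 6*0)*((2 + (-5 - 2))*(-1)) + (-66 - 1*100) = (15 + 0)*((2 - 7)*(-1)) + (-66 - 100) = 15*(-5*(-1)) - 166 = 15*5 - 166 = 75 - 166 = -91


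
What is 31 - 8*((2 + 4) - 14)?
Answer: 95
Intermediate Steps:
31 - 8*((2 + 4) - 14) = 31 - 8*(6 - 14) = 31 - 8*(-8) = 31 + 64 = 95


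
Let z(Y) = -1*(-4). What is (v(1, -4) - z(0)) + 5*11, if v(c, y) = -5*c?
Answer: 46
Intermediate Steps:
z(Y) = 4
(v(1, -4) - z(0)) + 5*11 = (-5*1 - 1*4) + 5*11 = (-5 - 4) + 55 = -9 + 55 = 46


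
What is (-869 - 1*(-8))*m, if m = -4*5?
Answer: 17220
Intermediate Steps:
m = -20
(-869 - 1*(-8))*m = (-869 - 1*(-8))*(-20) = (-869 + 8)*(-20) = -861*(-20) = 17220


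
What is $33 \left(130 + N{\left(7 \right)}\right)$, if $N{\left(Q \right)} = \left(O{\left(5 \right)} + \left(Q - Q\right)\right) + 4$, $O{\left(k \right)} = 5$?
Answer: $4587$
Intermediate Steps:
$N{\left(Q \right)} = 9$ ($N{\left(Q \right)} = \left(5 + \left(Q - Q\right)\right) + 4 = \left(5 + 0\right) + 4 = 5 + 4 = 9$)
$33 \left(130 + N{\left(7 \right)}\right) = 33 \left(130 + 9\right) = 33 \cdot 139 = 4587$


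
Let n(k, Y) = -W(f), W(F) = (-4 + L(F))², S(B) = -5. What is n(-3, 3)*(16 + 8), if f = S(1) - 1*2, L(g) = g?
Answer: -2904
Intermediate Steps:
f = -7 (f = -5 - 1*2 = -5 - 2 = -7)
W(F) = (-4 + F)²
n(k, Y) = -121 (n(k, Y) = -(-4 - 7)² = -1*(-11)² = -1*121 = -121)
n(-3, 3)*(16 + 8) = -121*(16 + 8) = -121*24 = -2904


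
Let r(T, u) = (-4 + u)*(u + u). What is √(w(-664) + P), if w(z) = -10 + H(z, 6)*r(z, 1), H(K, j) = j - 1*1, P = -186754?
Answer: I*√186794 ≈ 432.2*I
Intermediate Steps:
H(K, j) = -1 + j (H(K, j) = j - 1 = -1 + j)
r(T, u) = 2*u*(-4 + u) (r(T, u) = (-4 + u)*(2*u) = 2*u*(-4 + u))
w(z) = -40 (w(z) = -10 + (-1 + 6)*(2*1*(-4 + 1)) = -10 + 5*(2*1*(-3)) = -10 + 5*(-6) = -10 - 30 = -40)
√(w(-664) + P) = √(-40 - 186754) = √(-186794) = I*√186794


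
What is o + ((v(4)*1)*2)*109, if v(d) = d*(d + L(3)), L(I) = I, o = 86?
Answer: 6190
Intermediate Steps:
v(d) = d*(3 + d) (v(d) = d*(d + 3) = d*(3 + d))
o + ((v(4)*1)*2)*109 = 86 + (((4*(3 + 4))*1)*2)*109 = 86 + (((4*7)*1)*2)*109 = 86 + ((28*1)*2)*109 = 86 + (28*2)*109 = 86 + 56*109 = 86 + 6104 = 6190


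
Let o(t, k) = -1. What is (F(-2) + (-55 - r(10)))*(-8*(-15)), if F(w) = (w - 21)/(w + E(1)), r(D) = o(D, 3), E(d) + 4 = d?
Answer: -5928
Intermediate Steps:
E(d) = -4 + d
r(D) = -1
F(w) = (-21 + w)/(-3 + w) (F(w) = (w - 21)/(w + (-4 + 1)) = (-21 + w)/(w - 3) = (-21 + w)/(-3 + w))
(F(-2) + (-55 - r(10)))*(-8*(-15)) = ((-21 - 2)/(-3 - 2) + (-55 - 1*(-1)))*(-8*(-15)) = (-23/(-5) + (-55 + 1))*120 = (-⅕*(-23) - 54)*120 = (23/5 - 54)*120 = -247/5*120 = -5928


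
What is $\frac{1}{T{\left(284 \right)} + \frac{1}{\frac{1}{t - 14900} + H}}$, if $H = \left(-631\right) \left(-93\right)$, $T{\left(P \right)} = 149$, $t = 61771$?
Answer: $\frac{2750530894}{409829150077} \approx 0.0067114$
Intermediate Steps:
$H = 58683$
$\frac{1}{T{\left(284 \right)} + \frac{1}{\frac{1}{t - 14900} + H}} = \frac{1}{149 + \frac{1}{\frac{1}{61771 - 14900} + 58683}} = \frac{1}{149 + \frac{1}{\frac{1}{46871} + 58683}} = \frac{1}{149 + \frac{1}{\frac{2750530894}{46871}}} = \frac{1}{149 + \frac{46871}{2750530894}} = \frac{1}{\frac{409829150077}{2750530894}} = \frac{2750530894}{409829150077}$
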